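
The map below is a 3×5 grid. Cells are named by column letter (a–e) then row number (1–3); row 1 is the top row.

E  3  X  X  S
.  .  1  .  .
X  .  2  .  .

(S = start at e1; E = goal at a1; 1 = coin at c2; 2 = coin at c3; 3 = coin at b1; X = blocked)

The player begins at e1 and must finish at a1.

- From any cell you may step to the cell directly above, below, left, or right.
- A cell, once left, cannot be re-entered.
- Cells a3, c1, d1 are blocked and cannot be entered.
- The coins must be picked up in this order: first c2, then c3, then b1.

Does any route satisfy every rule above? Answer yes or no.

yes

One route that works: e1 → e2 → d2 → c2 → c3 → b3 → b2 → b1 → a1.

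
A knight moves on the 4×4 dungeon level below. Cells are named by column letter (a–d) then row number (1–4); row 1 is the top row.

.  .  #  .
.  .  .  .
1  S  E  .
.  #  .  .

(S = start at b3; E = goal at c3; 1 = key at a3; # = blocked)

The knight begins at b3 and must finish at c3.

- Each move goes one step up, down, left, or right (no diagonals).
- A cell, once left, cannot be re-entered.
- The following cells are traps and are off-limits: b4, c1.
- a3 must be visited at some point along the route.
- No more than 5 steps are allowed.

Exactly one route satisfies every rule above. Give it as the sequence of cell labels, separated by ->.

b3 -> a3 -> a2 -> b2 -> c2 -> c3

The 5-move cap with required stops at a3 leaves no slack for detours.
Route from b3: left to a3, up to a2, 2× right (reaching c2), down to c3 — 5 moves in all.
Check: all required cells visited; 5 ≤ 5 moves.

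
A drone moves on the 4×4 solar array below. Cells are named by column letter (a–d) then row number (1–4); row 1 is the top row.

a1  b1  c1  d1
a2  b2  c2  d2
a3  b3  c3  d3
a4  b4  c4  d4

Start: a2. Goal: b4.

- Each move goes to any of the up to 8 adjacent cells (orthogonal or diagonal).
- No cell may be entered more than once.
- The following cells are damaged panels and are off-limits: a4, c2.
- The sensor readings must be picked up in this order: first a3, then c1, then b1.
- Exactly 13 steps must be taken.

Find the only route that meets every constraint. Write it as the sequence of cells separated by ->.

The waypoints must appear in the order a3, c1, b1, with no cell reused.
Route from a2: down to a3, right to b3, down-right to c4, right to d4, 3× up (reaching d1), 3× left (reaching a1), 2× down-right (reaching c3), down-left to b4 — 13 moves in all.
Check: order respected (a3 at step 1, c1 at step 8, b1 at step 9); 13 moves as required.

a2 -> a3 -> b3 -> c4 -> d4 -> d3 -> d2 -> d1 -> c1 -> b1 -> a1 -> b2 -> c3 -> b4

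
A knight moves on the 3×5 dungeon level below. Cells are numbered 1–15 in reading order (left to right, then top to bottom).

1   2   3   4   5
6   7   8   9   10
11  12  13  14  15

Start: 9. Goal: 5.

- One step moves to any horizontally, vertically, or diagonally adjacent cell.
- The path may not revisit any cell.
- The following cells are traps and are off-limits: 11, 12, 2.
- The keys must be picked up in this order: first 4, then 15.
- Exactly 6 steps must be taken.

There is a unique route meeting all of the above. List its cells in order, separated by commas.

The waypoints must appear in the order 4, 15, with no cell reused.
Route from 9: up 1 to 4, down-left 1 to 8, down-right 1 to 14, right 1 to 15, up 2 to 5 — 6 moves in all.
Check: order respected (4 at step 1, 15 at step 4); 6 moves as required.

9, 4, 8, 14, 15, 10, 5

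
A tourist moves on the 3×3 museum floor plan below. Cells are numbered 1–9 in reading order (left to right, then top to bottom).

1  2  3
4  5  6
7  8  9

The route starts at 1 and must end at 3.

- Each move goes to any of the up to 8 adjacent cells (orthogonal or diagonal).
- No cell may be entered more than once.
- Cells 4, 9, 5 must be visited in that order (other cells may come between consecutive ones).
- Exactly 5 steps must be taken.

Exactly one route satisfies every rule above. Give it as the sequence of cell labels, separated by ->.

The waypoints must appear in the order 4, 9, 5, with no cell reused.
Route from 1: down 1 to 4, down-right 1 to 8, right 1 to 9, up-left 1 to 5, up-right 1 to 3 — 5 moves in all.
Check: order respected (4 at step 1, 9 at step 3, 5 at step 4); 5 moves as required.

1 -> 4 -> 8 -> 9 -> 5 -> 3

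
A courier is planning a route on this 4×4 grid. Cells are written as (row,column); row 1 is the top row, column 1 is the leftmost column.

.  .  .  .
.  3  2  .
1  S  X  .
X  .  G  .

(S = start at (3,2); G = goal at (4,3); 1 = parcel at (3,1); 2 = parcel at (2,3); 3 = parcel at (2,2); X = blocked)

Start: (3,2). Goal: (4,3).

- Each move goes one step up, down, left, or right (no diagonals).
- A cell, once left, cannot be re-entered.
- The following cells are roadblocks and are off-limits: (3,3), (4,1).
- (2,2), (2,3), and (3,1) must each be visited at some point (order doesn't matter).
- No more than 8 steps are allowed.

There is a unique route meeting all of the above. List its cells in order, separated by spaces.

The 8-move cap with required stops at (2,2), (2,3), (3,1) leaves no slack for detours.
Route from (3,2): left 1 to (3,1), up 1 to (2,1), right 3 to (2,4), down 2 to (4,4), left 1 to (4,3) — 8 moves in all.
Check: all required cells visited; 8 ≤ 8 moves.

(3,2) (3,1) (2,1) (2,2) (2,3) (2,4) (3,4) (4,4) (4,3)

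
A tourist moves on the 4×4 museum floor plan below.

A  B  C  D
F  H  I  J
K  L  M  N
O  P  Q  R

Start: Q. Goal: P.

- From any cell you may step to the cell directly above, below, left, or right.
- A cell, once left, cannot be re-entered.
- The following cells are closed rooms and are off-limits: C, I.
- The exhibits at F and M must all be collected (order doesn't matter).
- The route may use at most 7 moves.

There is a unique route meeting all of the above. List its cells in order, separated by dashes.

Q - M - L - H - F - K - O - P

Any route must reach F and M and still end at P within 7 moves, so the order of the required stops is forced.
Route from Q: up to M, left to L, up to H, left to F, 2× down (reaching O), right to P — 7 moves in all.
Check: all required cells visited; 7 ≤ 7 moves.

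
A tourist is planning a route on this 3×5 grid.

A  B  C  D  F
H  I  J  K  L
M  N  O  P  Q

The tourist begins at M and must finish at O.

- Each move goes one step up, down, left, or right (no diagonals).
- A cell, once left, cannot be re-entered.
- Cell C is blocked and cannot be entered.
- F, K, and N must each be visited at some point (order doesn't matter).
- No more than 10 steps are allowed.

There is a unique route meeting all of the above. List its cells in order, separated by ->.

M -> N -> I -> J -> K -> D -> F -> L -> Q -> P -> O

Any route must reach F, K, and N and still end at O within 10 moves, so the order of the required stops is forced.
Route from M: right 1 to N, up 1 to I, right 2 to K, up 1 to D, right 1 to F, down 2 to Q, left 2 to O — 10 moves in all.
Check: all required cells visited; 10 ≤ 10 moves.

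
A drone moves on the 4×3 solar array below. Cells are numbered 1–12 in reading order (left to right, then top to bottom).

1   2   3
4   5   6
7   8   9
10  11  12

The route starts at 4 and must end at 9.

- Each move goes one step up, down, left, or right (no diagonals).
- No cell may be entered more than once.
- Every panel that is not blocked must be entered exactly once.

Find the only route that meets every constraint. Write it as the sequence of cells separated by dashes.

4 - 1 - 2 - 3 - 6 - 5 - 8 - 7 - 10 - 11 - 12 - 9

Need to visit all 12 open cells exactly once, starting at 4 and ending at 9.
Cell 12 has only two open neighbours (9 and 11), so the path must pass straight through it: one of those is the cell it's entered from and the other is where it exits.
Route from 4: up to 1, 2× right (reaching 3), down to 6, left to 5, down to 8, left to 7, down to 10, 2× right (reaching 12), up to 9 — 11 moves in all.
Check: all 12 open cells covered.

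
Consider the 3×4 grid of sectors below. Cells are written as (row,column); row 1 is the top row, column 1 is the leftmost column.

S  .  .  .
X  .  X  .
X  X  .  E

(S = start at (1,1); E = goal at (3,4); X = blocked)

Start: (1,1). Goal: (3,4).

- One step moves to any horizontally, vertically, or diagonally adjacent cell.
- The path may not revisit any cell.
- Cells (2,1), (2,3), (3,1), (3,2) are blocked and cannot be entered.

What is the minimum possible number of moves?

3

With diagonal moves allowed, the Chebyshev distance max(|Δrow|,|Δcol|) from (1,1) to (3,4) is 3, so at least 3 moves are needed.
A route of 3 moves achieves this: (1,1) → (2,2) → (3,3) → (3,4).
Since 3 matches the lower bound, it is optimal.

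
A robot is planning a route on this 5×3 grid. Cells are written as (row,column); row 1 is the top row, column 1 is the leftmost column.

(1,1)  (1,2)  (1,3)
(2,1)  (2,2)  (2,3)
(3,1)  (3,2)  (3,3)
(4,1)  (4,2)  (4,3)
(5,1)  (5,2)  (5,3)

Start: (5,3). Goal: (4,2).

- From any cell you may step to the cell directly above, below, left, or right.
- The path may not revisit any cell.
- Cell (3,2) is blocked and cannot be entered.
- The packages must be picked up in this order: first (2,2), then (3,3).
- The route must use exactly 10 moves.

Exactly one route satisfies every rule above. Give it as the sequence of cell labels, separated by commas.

(5,3), (5,2), (5,1), (4,1), (3,1), (2,1), (2,2), (2,3), (3,3), (4,3), (4,2)

The waypoints must appear in the order (2,2), (3,3), with no cell reused.
Route from (5,3): 2× left (reaching (5,1)), 3× up (reaching (2,1)), 2× right (reaching (2,3)), 2× down (reaching (4,3)), left to (4,2) — 10 moves in all.
Check: order respected ((2,2) at step 6, (3,3) at step 8); 10 moves as required.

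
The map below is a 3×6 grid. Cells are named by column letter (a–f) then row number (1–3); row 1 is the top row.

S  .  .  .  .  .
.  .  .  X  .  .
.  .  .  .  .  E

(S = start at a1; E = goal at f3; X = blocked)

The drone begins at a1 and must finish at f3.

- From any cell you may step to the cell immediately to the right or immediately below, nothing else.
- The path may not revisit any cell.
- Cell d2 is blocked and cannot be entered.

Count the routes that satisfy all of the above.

A right/down-only route from a1 to f3 makes exactly 2 down-moves and 5 right-moves in some order.
With no other constraints that would be C(7,2) = 21 routes.
Subtract routes through each blocked cell (inclusion–exclusion for overlaps): − through d2: 12 → 9.
That gives 9 routes.

9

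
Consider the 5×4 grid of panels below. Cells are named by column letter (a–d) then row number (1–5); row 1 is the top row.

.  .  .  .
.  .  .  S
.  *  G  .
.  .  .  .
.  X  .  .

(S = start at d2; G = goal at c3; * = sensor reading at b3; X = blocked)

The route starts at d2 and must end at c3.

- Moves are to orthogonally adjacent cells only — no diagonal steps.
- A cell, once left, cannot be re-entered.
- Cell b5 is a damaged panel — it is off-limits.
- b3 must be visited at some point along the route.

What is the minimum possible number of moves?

4

Any route passes through b3 somewhere between d2 and c3. Summing Manhattan distances along the two legs (d2 → b3 → c3) gives a lower bound of 3 + 1 = 4 moves.
A route of 4 moves achieves this: d2 → c2 → b2 → b3 → c3.
Since 4 matches the lower bound, it is optimal.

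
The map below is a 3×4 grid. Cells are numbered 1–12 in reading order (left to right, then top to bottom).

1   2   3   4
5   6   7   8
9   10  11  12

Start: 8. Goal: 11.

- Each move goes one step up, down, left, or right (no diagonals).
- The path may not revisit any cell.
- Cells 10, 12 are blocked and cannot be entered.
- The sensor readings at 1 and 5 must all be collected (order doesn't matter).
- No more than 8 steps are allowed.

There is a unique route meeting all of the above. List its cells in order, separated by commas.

8, 4, 3, 2, 1, 5, 6, 7, 11

The budget equals the shortest possible length, so every move has to be on a shortest route through the required cells.
Route from 8: up to 4, 3× left (reaching 1), down to 5, 2× right (reaching 7), down to 11 — 8 moves in all.
Check: all required cells visited; 8 ≤ 8 moves.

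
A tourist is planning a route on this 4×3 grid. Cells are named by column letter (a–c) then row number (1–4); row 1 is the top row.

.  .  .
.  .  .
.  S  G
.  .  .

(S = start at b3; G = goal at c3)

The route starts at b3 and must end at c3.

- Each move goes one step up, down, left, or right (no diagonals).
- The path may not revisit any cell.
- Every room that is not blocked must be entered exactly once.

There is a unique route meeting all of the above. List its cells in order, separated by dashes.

Need to visit all 12 open cells exactly once, starting at b3 and ending at c3.
Route from b3: up 1 to b2, right 1 to c2, up 1 to c1, left 2 to a1, down 3 to a4, right 2 to c4, up 1 to c3 — 11 moves in all.
Check: all 12 open cells covered.

b3 - b2 - c2 - c1 - b1 - a1 - a2 - a3 - a4 - b4 - c4 - c3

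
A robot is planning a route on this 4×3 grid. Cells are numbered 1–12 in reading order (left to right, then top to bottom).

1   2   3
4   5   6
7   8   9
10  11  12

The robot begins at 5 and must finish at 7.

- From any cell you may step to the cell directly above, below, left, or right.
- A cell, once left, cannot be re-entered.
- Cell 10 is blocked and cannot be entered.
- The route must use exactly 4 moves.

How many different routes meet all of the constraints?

Need simple routes of exactly 4 moves from 5 to 7 (Manhattan distance 2, so 1 moves are spent on a detour and 1 undoing it).
Enumerating: 5 2 1 4 7 | 5 6 9 8 7.
That gives 2 routes.

2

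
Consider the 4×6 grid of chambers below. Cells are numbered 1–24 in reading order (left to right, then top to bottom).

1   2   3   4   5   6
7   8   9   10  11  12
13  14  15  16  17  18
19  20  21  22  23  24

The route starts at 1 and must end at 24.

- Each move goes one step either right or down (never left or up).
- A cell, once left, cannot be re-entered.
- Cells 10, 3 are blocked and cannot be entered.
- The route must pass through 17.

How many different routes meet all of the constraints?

A right/down-only route from 1 to 24 makes exactly 3 down-moves and 5 right-moves in some order.
With no other constraints that would be C(8,3) = 56 routes.
Split at 17 and multiply the segment counts (each segment already excludes blocked cells): 1→17: 5; 17→24: 2; product = 10.
That gives 10 routes.

10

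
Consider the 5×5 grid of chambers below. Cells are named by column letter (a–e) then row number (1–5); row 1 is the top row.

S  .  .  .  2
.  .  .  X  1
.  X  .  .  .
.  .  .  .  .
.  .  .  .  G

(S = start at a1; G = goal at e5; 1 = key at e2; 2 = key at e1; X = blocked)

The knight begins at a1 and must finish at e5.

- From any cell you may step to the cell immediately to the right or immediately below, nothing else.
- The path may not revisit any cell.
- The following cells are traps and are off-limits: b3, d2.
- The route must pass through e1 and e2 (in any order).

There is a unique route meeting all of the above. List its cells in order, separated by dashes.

a1 - b1 - c1 - d1 - e1 - e2 - e3 - e4 - e5

Moves only go right or down, so the column and row indices never decrease.
Route from a1: right 4 to e1, down 4 to e5 — 8 moves in all.
Check: all required cells visited.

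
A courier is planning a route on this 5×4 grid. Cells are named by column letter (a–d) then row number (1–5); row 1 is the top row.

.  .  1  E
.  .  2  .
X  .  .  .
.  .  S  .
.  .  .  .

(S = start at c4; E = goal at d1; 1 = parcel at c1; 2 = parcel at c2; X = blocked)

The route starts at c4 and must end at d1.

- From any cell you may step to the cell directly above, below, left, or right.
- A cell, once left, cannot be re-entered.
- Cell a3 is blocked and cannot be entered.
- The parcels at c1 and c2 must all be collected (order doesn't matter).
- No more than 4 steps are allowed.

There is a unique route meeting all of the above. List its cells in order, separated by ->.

c4 -> c3 -> c2 -> c1 -> d1

Any route must reach c1 and c2 and still end at d1 within 4 moves, so the order of the required stops is forced.
Route from c4: 3× up (reaching c1), right to d1 — 4 moves in all.
Check: all required cells visited; 4 ≤ 4 moves.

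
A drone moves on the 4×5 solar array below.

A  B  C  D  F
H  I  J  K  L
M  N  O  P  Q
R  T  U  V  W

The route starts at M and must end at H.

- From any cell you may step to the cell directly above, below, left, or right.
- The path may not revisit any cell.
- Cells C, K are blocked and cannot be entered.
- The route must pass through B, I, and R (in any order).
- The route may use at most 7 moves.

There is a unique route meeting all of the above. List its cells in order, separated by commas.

The budget equals the shortest possible length, so every move has to be on a shortest route through the required cells.
Route from M: down to R, right to T, 3× up (reaching B), left to A, down to H — 7 moves in all.
Check: all required cells visited; 7 ≤ 7 moves.

M, R, T, N, I, B, A, H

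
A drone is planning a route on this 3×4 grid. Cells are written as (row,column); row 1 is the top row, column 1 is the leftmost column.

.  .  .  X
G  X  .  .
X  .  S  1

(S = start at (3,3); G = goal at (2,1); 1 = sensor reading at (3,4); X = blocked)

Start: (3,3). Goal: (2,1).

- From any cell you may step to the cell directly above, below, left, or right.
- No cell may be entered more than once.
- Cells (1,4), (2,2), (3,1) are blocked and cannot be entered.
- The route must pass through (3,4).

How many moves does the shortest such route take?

7

Any route passes through (3,4) somewhere between (3,3) and (2,1). Summing Manhattan distances along the two legs ((3,3) → (3,4) → (2,1)) gives a lower bound of 1 + 4 = 5 moves.
That bound ignores the blocked cells. Measuring each leg by the fewest moves that actually steer around them ((3,3)→(3,4): 1; (3,4)→(2,1): 6) raises the lower bound to 7.
A route of 7 moves exists: (3,3) → (3,4) → (2,4) → (2,3) → (1,3) → (1,2) → (1,1) → (2,1).
Since 7 matches that lower bound, it is optimal.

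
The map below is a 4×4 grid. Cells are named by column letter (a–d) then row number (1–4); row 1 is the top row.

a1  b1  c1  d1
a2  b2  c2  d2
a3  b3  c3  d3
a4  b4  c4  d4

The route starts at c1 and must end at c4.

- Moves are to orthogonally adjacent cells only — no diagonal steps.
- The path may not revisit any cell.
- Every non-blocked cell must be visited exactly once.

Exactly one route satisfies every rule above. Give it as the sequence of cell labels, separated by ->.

c1 -> d1 -> d2 -> c2 -> b2 -> b1 -> a1 -> a2 -> a3 -> a4 -> b4 -> b3 -> c3 -> d3 -> d4 -> c4

Need to visit all 16 open cells exactly once, starting at c1 and ending at c4.
Cell d4 has only two open neighbours (d3 and c4), so the path must pass straight through it: one of those is the cell it's entered from and the other is where it exits.
Route from c1: right 1 to d1, down 1 to d2, left 2 to b2, up 1 to b1, left 1 to a1, down 3 to a4, right 1 to b4, up 1 to b3, right 2 to d3, down 1 to d4, left 1 to c4 — 15 moves in all.
Check: all 16 open cells covered.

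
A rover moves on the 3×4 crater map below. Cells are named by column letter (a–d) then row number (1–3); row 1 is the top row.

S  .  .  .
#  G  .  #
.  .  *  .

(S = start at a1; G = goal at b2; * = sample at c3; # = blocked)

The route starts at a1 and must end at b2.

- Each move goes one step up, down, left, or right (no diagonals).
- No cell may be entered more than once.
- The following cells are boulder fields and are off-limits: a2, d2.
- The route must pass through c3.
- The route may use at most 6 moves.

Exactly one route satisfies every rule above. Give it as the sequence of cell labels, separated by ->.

The budget equals the shortest possible length, so every move has to be on a shortest route through the required cells.
Route from a1: right 2 to c1, down 2 to c3, left 1 to b3, up 1 to b2 — 6 moves in all.
Check: all required cells visited; 6 ≤ 6 moves.

a1 -> b1 -> c1 -> c2 -> c3 -> b3 -> b2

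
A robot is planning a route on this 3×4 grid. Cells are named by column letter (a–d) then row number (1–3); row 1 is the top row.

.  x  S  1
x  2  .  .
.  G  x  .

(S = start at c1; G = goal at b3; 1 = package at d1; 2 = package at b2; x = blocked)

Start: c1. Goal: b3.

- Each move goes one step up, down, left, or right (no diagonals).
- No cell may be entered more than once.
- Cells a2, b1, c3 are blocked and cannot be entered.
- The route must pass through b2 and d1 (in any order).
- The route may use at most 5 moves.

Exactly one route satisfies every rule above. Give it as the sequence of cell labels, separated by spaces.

Any route must reach b2 and d1 and still end at b3 within 5 moves, so the order of the required stops is forced.
Route from c1: right 1 to d1, down 1 to d2, left 2 to b2, down 1 to b3 — 5 moves in all.
Check: all required cells visited; 5 ≤ 5 moves.

c1 d1 d2 c2 b2 b3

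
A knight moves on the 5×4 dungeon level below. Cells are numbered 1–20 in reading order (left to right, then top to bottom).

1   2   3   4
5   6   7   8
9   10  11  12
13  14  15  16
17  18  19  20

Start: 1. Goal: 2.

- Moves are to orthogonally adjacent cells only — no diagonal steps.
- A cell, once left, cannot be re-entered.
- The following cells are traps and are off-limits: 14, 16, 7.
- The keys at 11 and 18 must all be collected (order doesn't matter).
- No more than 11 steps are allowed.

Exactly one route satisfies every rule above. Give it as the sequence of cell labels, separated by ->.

The budget equals the shortest possible length, so every move has to be on a shortest route through the required cells.
Route from 1: down 4 to 17, right 2 to 19, up 2 to 11, left 1 to 10, up 2 to 2 — 11 moves in all.
Check: all required cells visited; 11 ≤ 11 moves.

1 -> 5 -> 9 -> 13 -> 17 -> 18 -> 19 -> 15 -> 11 -> 10 -> 6 -> 2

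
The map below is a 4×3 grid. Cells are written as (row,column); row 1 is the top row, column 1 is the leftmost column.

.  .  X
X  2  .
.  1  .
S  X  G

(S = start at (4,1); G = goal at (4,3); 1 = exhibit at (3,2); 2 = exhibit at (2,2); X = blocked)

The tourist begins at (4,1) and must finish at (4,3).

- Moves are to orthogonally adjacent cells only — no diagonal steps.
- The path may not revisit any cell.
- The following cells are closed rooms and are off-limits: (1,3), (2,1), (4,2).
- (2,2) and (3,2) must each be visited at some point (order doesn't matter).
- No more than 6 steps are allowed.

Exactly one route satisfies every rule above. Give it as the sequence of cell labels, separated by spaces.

The budget equals the shortest possible length, so every move has to be on a shortest route through the required cells.
Route from (4,1): up to (3,1), right to (3,2), up to (2,2), right to (2,3), 2× down (reaching (4,3)) — 6 moves in all.
Check: all required cells visited; 6 ≤ 6 moves.

(4,1) (3,1) (3,2) (2,2) (2,3) (3,3) (4,3)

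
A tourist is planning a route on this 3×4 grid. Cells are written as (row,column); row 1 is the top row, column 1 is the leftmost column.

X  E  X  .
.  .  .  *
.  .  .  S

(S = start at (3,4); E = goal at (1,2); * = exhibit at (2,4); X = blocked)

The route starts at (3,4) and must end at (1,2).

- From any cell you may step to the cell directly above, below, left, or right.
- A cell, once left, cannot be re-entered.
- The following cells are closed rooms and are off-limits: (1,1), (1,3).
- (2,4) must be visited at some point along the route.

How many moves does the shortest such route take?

4

Any route passes through (2,4) somewhere between (3,4) and (1,2). Summing Manhattan distances along the two legs ((3,4) → (2,4) → (1,2)) gives a lower bound of 1 + 3 = 4 moves.
A route of 4 moves achieves this: (3,4) → (2,4) → (2,3) → (2,2) → (1,2).
Since 4 matches the lower bound, it is optimal.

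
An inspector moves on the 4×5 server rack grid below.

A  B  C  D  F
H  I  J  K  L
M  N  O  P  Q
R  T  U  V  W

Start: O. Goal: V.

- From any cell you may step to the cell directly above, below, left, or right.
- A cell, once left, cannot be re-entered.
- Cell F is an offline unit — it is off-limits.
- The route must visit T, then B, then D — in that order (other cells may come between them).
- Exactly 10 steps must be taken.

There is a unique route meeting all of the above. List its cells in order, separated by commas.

O, U, T, N, I, B, C, D, K, P, V

The waypoints must appear in the order T, B, D, with no cell reused.
Route from O: down 1 to U, left 1 to T, up 3 to B, right 2 to D, down 3 to V — 10 moves in all.
Check: order respected (T at step 2, B at step 5, D at step 7); 10 moves as required.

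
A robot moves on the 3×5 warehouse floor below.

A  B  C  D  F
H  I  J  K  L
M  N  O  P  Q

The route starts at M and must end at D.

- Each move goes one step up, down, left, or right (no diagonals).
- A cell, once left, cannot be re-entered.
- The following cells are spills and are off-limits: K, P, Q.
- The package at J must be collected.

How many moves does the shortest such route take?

5

Any route passes through J somewhere between M and D. Summing Manhattan distances along the two legs (M → J → D) gives a lower bound of 3 + 2 = 5 moves.
A route of 5 moves achieves this: M → H → I → J → C → D.
Since 5 matches the lower bound, it is optimal.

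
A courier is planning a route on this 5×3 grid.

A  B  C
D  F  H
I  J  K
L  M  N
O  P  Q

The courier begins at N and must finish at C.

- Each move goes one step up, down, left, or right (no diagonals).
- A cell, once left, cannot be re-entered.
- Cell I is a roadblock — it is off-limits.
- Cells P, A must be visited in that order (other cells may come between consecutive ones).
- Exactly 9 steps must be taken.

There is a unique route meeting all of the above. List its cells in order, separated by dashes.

N - Q - P - M - J - F - D - A - B - C

The waypoints must appear in the order P, A, with no cell reused.
Route from N: down to Q, left to P, 3× up (reaching F), left to D, up to A, 2× right (reaching C) — 9 moves in all.
Check: order respected (P at step 2, A at step 7); 9 moves as required.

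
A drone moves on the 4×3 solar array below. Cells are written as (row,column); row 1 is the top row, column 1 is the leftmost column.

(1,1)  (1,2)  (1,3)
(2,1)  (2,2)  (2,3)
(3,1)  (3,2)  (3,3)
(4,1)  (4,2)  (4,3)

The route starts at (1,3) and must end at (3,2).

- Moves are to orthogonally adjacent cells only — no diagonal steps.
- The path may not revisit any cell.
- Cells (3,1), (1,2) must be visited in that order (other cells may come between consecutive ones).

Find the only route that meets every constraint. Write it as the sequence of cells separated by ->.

The waypoints must appear in the order (3,1), (1,2), with no cell reused.
Route from (1,3): down 3 to (4,3), left 2 to (4,1), up 3 to (1,1), right 1 to (1,2), down 2 to (3,2) — 11 moves in all.
Check: order respected ((3,1) at step 6, (1,2) at step 9).

(1,3) -> (2,3) -> (3,3) -> (4,3) -> (4,2) -> (4,1) -> (3,1) -> (2,1) -> (1,1) -> (1,2) -> (2,2) -> (3,2)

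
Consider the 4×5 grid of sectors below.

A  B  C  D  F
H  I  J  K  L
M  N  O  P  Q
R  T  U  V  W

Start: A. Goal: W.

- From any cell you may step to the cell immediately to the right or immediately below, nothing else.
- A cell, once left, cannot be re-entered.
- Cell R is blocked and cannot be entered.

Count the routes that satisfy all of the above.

34

A right/down-only route from A to W makes exactly 3 down-moves and 4 right-moves in some order.
With no other constraints that would be C(7,3) = 35 routes.
Subtract routes through each blocked cell (inclusion–exclusion for overlaps): − through R: 1 → 34.
That gives 34 routes.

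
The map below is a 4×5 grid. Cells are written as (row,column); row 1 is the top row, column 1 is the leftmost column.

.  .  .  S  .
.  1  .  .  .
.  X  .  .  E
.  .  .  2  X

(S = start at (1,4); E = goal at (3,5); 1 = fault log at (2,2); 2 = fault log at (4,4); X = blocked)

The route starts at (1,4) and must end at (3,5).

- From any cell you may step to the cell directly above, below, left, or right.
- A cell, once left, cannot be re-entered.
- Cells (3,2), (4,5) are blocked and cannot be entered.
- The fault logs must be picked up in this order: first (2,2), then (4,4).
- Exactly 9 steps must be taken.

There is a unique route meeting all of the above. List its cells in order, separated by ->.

(1,4) -> (1,3) -> (1,2) -> (2,2) -> (2,3) -> (3,3) -> (4,3) -> (4,4) -> (3,4) -> (3,5)

The waypoints must appear in the order (2,2), (4,4), with no cell reused.
Route from (1,4): 2× left (reaching (1,2)), down to (2,2), right to (2,3), 2× down (reaching (4,3)), right to (4,4), up to (3,4), right to (3,5) — 9 moves in all.
Check: order respected (1 at step 3, 2 at step 7); 9 moves as required.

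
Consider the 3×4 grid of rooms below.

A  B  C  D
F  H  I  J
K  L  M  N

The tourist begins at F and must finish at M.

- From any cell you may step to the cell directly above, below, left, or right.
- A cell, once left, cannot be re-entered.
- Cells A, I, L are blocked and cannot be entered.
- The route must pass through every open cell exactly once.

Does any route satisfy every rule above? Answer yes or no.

no

Cell K has only one open neighbour but is neither the start nor the goal, so a Hamiltonian route would have to both enter and leave it through the same neighbour — impossible without revisiting.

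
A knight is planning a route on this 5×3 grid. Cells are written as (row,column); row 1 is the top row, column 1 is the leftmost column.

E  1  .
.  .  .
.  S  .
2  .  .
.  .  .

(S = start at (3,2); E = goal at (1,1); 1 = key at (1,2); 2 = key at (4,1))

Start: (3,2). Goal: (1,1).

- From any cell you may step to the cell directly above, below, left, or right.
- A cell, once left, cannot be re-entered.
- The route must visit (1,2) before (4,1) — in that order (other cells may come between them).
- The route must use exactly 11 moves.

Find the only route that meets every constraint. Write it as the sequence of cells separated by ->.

The waypoints must appear in the order (1,2), (4,1), with no cell reused.
Route from (3,2): 2× up (reaching (1,2)), right to (1,3), 3× down (reaching (4,3)), 2× left (reaching (4,1)), 3× up (reaching (1,1)) — 11 moves in all.
Check: order respected (1 at step 2, 2 at step 8); 11 moves as required.

(3,2) -> (2,2) -> (1,2) -> (1,3) -> (2,3) -> (3,3) -> (4,3) -> (4,2) -> (4,1) -> (3,1) -> (2,1) -> (1,1)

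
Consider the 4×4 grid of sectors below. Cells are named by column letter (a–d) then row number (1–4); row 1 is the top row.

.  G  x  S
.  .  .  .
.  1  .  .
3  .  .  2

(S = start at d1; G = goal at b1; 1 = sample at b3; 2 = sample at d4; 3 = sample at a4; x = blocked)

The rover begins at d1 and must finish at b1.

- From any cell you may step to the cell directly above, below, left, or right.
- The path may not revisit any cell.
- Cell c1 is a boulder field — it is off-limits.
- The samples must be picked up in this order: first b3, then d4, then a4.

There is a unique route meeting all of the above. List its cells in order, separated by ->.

The waypoints must appear in the order b3, d4, a4, with no cell reused.
Route from d1: down to d2, 2× left (reaching b2), down to b3, 2× right (reaching d3), down to d4, 3× left (reaching a4), 3× up (reaching a1), right to b1 — 14 moves in all.
Check: order respected (1 at step 4, 2 at step 7, 3 at step 10).

d1 -> d2 -> c2 -> b2 -> b3 -> c3 -> d3 -> d4 -> c4 -> b4 -> a4 -> a3 -> a2 -> a1 -> b1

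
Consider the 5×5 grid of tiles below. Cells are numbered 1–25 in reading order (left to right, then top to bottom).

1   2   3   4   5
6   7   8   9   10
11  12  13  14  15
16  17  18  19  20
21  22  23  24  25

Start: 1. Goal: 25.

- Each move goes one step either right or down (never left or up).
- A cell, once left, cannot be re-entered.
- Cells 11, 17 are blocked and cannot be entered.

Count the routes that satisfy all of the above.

A right/down-only route from 1 to 25 makes exactly 4 down-moves and 4 right-moves in some order.
With no other constraints that would be C(8,4) = 70 routes.
Subtract routes through each blocked cell (inclusion–exclusion for overlaps): − through 11: 15 − through 17: 16 + through 11&17: 8 → 47.
That gives 47 routes.

47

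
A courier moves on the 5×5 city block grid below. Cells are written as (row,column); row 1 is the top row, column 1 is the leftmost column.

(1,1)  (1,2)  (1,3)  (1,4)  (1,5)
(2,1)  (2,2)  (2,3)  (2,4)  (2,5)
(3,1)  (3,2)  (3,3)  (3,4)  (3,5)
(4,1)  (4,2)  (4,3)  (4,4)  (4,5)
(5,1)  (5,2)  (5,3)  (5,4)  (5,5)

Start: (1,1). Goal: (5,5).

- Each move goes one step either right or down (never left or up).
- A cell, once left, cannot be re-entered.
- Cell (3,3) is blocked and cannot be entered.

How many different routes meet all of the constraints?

A right/down-only route from (1,1) to (5,5) makes exactly 4 down-moves and 4 right-moves in some order.
With no other constraints that would be C(8,4) = 70 routes.
Subtract routes through each blocked cell (inclusion–exclusion for overlaps): − through (3,3): 36 → 34.
That gives 34 routes.

34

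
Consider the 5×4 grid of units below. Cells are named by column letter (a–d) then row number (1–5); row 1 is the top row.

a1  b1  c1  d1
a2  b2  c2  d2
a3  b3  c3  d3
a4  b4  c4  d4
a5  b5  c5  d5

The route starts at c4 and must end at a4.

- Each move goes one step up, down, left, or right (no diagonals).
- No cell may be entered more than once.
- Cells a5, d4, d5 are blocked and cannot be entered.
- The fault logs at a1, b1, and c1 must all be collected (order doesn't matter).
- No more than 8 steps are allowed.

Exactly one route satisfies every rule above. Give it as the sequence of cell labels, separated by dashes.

c4 - c3 - c2 - c1 - b1 - a1 - a2 - a3 - a4

The budget equals the shortest possible length, so every move has to be on a shortest route through the required cells.
Route from c4: 3× up (reaching c1), 2× left (reaching a1), 3× down (reaching a4) — 8 moves in all.
Check: all required cells visited; 8 ≤ 8 moves.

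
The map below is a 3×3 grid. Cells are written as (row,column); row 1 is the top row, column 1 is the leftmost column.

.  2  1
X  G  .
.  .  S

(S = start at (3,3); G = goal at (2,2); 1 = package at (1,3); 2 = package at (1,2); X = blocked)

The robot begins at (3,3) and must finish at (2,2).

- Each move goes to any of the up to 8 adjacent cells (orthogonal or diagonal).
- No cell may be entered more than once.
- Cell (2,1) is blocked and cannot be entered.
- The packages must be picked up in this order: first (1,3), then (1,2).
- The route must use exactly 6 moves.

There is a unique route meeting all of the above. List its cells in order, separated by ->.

(3,3) -> (3,2) -> (2,3) -> (1,3) -> (1,2) -> (1,1) -> (2,2)

The waypoints must appear in the order (1,3), (1,2), with no cell reused.
Route from (3,3): left 1 to (3,2), up-right 1 to (2,3), up 1 to (1,3), left 2 to (1,1), down-right 1 to (2,2) — 6 moves in all.
Check: order respected (1 at step 3, 2 at step 4); 6 moves as required.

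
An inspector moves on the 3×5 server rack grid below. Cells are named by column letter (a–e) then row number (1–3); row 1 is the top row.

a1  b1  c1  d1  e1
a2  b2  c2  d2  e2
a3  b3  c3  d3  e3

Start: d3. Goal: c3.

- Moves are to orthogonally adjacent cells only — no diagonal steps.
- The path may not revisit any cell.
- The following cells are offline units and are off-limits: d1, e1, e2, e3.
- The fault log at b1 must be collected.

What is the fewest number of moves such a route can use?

7

Any route passes through b1 somewhere between d3 and c3. Summing Manhattan distances along the two legs (d3 → b1 → c3) gives a lower bound of 4 + 3 = 7 moves.
A route of 7 moves achieves this: d3 → d2 → c2 → c1 → b1 → b2 → b3 → c3.
Since 7 matches the lower bound, it is optimal.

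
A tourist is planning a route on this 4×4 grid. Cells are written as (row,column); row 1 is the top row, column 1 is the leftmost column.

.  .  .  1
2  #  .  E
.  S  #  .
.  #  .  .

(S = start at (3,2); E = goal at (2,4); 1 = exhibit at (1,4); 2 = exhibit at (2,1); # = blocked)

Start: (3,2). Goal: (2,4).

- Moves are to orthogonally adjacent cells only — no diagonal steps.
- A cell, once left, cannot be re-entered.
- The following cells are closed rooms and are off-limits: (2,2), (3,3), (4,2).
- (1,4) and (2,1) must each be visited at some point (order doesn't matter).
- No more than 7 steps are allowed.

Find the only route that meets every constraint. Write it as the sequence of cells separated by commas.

(3,2), (3,1), (2,1), (1,1), (1,2), (1,3), (1,4), (2,4)

The budget equals the shortest possible length, so every move has to be on a shortest route through the required cells.
Route from (3,2): left 1 to (3,1), up 2 to (1,1), right 3 to (1,4), down 1 to (2,4) — 7 moves in all.
Check: all required cells visited; 7 ≤ 7 moves.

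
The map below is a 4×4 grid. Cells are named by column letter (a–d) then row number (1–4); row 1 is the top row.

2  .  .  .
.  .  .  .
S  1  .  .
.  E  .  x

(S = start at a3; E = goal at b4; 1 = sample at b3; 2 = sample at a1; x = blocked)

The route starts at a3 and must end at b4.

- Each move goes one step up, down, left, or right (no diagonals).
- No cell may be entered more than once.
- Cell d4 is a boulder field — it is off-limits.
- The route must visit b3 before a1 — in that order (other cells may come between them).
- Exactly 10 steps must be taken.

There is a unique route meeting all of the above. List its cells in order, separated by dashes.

The waypoints must appear in the order b3, a1, with no cell reused.
Route from a3: right 1 to b3, up 1 to b2, left 1 to a2, up 1 to a1, right 2 to c1, down 3 to c4, left 1 to b4 — 10 moves in all.
Check: order respected (1 at step 1, 2 at step 4); 10 moves as required.

a3 - b3 - b2 - a2 - a1 - b1 - c1 - c2 - c3 - c4 - b4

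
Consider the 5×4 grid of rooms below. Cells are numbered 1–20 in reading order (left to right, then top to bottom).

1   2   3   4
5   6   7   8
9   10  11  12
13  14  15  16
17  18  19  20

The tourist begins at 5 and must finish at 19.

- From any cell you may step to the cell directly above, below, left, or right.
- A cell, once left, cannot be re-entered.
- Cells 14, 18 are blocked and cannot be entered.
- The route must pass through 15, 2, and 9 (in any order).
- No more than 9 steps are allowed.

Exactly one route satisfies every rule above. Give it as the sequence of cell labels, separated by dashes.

5 - 9 - 10 - 6 - 2 - 3 - 7 - 11 - 15 - 19

Any route must reach 15, 2, and 9 and still end at 19 within 9 moves, so the order of the required stops is forced.
Route from 5: down 1 to 9, right 1 to 10, up 2 to 2, right 1 to 3, down 4 to 19 — 9 moves in all.
Check: all required cells visited; 9 ≤ 9 moves.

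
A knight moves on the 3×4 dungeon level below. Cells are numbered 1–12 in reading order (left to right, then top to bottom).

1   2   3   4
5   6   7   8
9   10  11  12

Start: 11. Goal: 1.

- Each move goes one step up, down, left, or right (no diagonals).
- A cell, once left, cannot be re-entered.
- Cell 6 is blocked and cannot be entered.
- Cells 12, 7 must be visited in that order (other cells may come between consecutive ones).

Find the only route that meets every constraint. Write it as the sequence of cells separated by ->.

The waypoints must appear in the order 12, 7, with no cell reused.
Route from 11: right to 12, up to 8, left to 7, up to 3, 2× left (reaching 1) — 6 moves in all.
Check: order respected (12 at step 1, 7 at step 3).

11 -> 12 -> 8 -> 7 -> 3 -> 2 -> 1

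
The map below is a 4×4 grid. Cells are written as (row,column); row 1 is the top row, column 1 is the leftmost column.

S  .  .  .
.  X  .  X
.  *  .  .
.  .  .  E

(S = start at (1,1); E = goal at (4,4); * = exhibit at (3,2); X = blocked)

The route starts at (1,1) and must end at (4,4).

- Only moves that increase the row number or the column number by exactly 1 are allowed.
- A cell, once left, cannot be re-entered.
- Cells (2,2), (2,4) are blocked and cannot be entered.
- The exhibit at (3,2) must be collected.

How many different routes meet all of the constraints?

3

A right/down-only route from (1,1) to (4,4) makes exactly 3 down-moves and 3 right-moves in some order.
With no other constraints that would be C(6,3) = 20 routes.
Split at (3,2) and multiply the segment counts (each segment already excludes blocked cells): (1,1)→(3,2): 1; (3,2)→(4,4): 3; product = 3.
That gives 3 routes.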